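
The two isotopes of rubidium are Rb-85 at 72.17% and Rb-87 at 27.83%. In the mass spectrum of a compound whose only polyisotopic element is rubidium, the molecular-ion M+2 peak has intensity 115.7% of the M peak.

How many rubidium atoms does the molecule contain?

The M+2/M ratio from n Rb atoms is n · q/p = n · 0.2783/0.7217.
n = 1.157 × 0.7217/0.2783 = 3.00 ≈ 3

3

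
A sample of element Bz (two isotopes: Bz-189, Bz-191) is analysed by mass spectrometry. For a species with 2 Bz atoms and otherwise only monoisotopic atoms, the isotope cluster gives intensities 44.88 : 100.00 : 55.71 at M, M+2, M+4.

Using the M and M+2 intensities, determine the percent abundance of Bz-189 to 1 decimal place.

47.3%

Let p = fractional abundance of Bz-189. I(M+2)/I(M) = [C(2,1)·p^1·(1−p)] / p^2 = 2·(1−p)/p = 100.00/44.88 = 2.2282
(1−p)/p = 2.2282/2 = 1.1141  ⇒  p = 1/(1 + 1.1141) = 0.4730
Bz-189: 47.3%, Bz-191: 52.7%.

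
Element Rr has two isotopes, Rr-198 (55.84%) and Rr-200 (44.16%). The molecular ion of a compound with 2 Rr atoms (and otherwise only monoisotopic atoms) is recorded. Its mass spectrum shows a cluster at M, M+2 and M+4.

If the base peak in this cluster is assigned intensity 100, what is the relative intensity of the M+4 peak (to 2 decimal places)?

39.54

(0.5584 + 0.4416)^2 gives M 0.3118, M+2 0.4932, M+4 0.1950; the largest is M+2.
P(M+2) = C(2,1) × 0.5584^1 × 0.4416^1 = 2 × 0.5584 × 0.4416 = 0.493179 (base)
P(M+4) = C(2,2) × 0.5584^0 × 0.4416^2 = 1 × 1.0000 × 0.19501056 = 0.195011
Relative intensity = 0.195011 / 0.493179 × 100 = 39.54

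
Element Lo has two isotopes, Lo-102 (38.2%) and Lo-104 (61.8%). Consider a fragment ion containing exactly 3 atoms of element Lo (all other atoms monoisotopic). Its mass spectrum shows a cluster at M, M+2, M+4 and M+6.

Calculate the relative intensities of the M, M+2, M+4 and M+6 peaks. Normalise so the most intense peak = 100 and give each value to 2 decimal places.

12.74 : 61.81 : 100.00 : 53.93

Each Lo atom is independently Lo-102 (p = 0.382) or Lo-104 (q = 0.618); the cluster is the binomial expansion (p + q)^3.
P(M) = 0.382^3 = 0.055743
P(M+2) = 3 × 0.382^2 × 0.618^1 = 0.270543
P(M+4) = 3 × 0.382^1 × 0.618^2 = 0.437685
P(M+6) = 0.618^3 = 0.236029
The M+4 peak is largest (0.437685); scaling to 100 gives 12.74 : 61.81 : 100.00 : 53.93.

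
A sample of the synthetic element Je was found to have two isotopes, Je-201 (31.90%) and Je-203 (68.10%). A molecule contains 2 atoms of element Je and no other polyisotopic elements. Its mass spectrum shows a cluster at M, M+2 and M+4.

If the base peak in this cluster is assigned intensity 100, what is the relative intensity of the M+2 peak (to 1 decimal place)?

93.7

Term probabilities: M 0.1018, M+2 0.4345, M+4 0.4638. Base peak = M+4.
P(M+4) = C(2,2) × 0.3190^0 × 0.6810^2 = 1 × 1.0000 × 0.463761 = 0.463761 (base)
P(M+2) = C(2,1) × 0.3190^1 × 0.6810^1 = 2 × 0.3190 × 0.6810 = 0.434478
Relative intensity = 0.434478 / 0.463761 × 100 = 93.7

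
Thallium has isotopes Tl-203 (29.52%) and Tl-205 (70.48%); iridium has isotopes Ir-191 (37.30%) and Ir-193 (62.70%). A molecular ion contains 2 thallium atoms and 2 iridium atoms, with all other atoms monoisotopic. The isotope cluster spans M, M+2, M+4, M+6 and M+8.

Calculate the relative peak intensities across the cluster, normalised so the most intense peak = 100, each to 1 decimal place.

3.1 : 24.9 : 75.3 : 100.0 : 49.3

Thallium pattern (n=2): 0.08714304 : 0.41611392 : 0.49674304
Iridium pattern (n=2): 0.139129 : 0.467742 : 0.393129
Convolve the two distributions (both contribute in 2-u steps):
  M: 0.08714304×0.139129 = 0.012124
  M+2: 0.08714304×0.467742 + 0.41611392×0.139129 = 0.098654
  M+4: 0.08714304×0.393129 + 0.41611392×0.467742 + 0.49674304×0.139129 = 0.298004
  M+6: 0.41611392×0.393129 + 0.49674304×0.467742 = 0.395934
  M+8: 0.49674304×0.393129 = 0.195284
Scale to base peak (0.395934) = 100: 3.1 : 24.9 : 75.3 : 100.0 : 49.3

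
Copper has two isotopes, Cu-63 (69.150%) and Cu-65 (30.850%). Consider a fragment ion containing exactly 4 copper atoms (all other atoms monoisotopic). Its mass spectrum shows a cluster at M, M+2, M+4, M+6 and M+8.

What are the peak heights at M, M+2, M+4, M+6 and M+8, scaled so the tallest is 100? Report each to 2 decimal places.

Each Cu atom is independently Cu-63 (p = 0.69150) or Cu-65 (q = 0.30850); the cluster is the binomial expansion (p + q)^4.
P(M) = 0.69150^4 = 0.228649
P(M+2) = 4 × 0.69150^3 × 0.30850^1 = 0.408030
P(M+4) = 6 × 0.69150^2 × 0.30850^2 = 0.273052
P(M+6) = 4 × 0.69150^1 × 0.30850^3 = 0.081212
P(M+8) = 0.30850^4 = 0.009058
The M+2 peak is largest (0.408030); scaling to 100 gives 56.04 : 100.00 : 66.92 : 19.90 : 2.22.

56.04 : 100.00 : 66.92 : 19.90 : 2.22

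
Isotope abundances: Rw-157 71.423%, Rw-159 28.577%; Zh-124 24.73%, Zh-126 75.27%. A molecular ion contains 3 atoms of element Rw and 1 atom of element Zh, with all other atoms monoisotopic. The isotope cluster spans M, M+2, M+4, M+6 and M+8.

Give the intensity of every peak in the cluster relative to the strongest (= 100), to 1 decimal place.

Element Rw pattern (n=3): 0.36434622 : 0.43733483 : 0.17498169 : 0.02333726
Element Zh pattern (n=1): 0.2473 : 0.7527
Convolve the two distributions (both contribute in 2-u steps):
  M: 0.36434622×0.2473 = 0.090103
  M+2: 0.36434622×0.7527 + 0.43733483×0.2473 = 0.382396
  M+4: 0.43733483×0.7527 + 0.17498169×0.2473 = 0.372455
  M+6: 0.17498169×0.7527 + 0.02333726×0.2473 = 0.137480
  M+8: 0.02333726×0.7527 = 0.017566
Scale to base peak (0.382396) = 100: 23.6 : 100.0 : 97.4 : 36.0 : 4.6

23.6 : 100.0 : 97.4 : 36.0 : 4.6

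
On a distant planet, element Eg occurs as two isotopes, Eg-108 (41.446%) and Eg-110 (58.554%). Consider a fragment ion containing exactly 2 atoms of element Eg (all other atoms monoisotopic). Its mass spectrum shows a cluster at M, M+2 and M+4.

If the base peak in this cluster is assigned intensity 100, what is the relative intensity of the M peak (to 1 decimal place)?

Binomial terms of (0.41446 + 0.58554)^2: M 0.1718, M+2 0.4854, M+4 0.3429 → M+2 is the base peak.
P(M+2) = C(2,1) × 0.41446^1 × 0.58554^1 = 2 × 0.41446 × 0.58554 = 0.485366 (base)
P(M) = C(2,0) × 0.41446^2 × 0.58554^0 = 1 × 0.17177709 × 1.0000 = 0.171777
Relative intensity = 0.171777 / 0.485366 × 100 = 35.4

35.4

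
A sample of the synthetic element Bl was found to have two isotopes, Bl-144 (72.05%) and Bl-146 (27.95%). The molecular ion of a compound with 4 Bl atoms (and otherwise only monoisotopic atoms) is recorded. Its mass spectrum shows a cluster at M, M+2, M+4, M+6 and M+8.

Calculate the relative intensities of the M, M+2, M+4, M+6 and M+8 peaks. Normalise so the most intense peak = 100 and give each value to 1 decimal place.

64.4 : 100.0 : 58.2 : 15.0 : 1.5

Expanding (0.7205 + 0.2795)^4:
P(M) = 0.7205^4 = 0.269486
P(M+2) = 4 × 0.7205^3 × 0.2795^1 = 0.418161
P(M+4) = 6 × 0.7205^2 × 0.2795^2 = 0.243323
P(M+6) = 4 × 0.7205^1 × 0.2795^3 = 0.062927
P(M+8) = 0.2795^4 = 0.006103
The M+2 peak is largest (0.418161); scaling to 100 gives 64.4 : 100.0 : 58.2 : 15.0 : 1.5.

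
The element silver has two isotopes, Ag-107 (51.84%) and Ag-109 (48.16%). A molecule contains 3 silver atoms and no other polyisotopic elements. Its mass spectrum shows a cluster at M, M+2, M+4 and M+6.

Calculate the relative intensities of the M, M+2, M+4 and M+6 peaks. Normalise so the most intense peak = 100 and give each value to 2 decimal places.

The 3 Ag atoms are independent, so intensities follow the terms of (0.5184 + 0.4816)^3.
P(M) = 0.5184^3 = 0.139314
P(M+2) = 3 × 0.5184^2 × 0.4816^1 = 0.388273
P(M+4) = 3 × 0.5184^1 × 0.4816^2 = 0.360711
P(M+6) = 0.4816^3 = 0.111702
The M+2 peak is largest (0.388273); scaling to 100 gives 35.88 : 100.00 : 92.90 : 28.77.

35.88 : 100.00 : 92.90 : 28.77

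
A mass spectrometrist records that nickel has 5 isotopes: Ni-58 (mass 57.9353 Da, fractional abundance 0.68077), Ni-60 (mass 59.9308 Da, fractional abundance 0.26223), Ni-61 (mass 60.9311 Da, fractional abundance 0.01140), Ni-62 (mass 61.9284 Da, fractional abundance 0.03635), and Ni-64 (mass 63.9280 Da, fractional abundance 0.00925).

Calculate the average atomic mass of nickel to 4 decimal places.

The abundance-weighted mean is 0.68077 × 57.9353 + 0.26223 × 59.9308 + 0.01140 × 60.9311 + 0.03635 × 61.9284 + 0.00925 × 63.9280
= 39.44061 + 15.71565 + 0.69461 + 2.25110 + 0.59133 = 58.69330 Da

58.6933 Da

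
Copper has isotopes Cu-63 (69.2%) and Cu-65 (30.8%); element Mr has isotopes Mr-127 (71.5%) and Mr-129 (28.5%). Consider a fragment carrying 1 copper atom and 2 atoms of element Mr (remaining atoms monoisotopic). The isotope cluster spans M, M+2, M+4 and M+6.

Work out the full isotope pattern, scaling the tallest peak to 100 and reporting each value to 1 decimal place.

80.5 : 100.0 : 41.4 : 5.7

Copper pattern (n=1): 0.6920 : 0.3080
Element Mr pattern (n=2): 0.511225 : 0.40755 : 0.081225
Convolve the two distributions (both contribute in 2-u steps):
  M: 0.6920×0.511225 = 0.353768
  M+2: 0.6920×0.40755 + 0.3080×0.511225 = 0.439482
  M+4: 0.6920×0.081225 + 0.3080×0.40755 = 0.181733
  M+6: 0.3080×0.081225 = 0.025017
Scale to base peak (0.439482) = 100: 80.5 : 100.0 : 41.4 : 5.7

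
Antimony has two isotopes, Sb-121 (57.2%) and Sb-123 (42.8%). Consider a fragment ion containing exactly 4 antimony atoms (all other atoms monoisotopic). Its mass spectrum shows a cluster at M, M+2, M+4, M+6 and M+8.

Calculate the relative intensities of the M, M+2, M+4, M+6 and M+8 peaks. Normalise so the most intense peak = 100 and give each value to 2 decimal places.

The 4 Sb atoms are independent, so intensities follow the terms of (0.572 + 0.428)^4.
P(M) = 0.572^4 = 0.107049
P(M+2) = 4 × 0.572^3 × 0.428^1 = 0.320400
P(M+4) = 6 × 0.572^2 × 0.428^2 = 0.359609
P(M+6) = 4 × 0.572^1 × 0.428^3 = 0.179385
P(M+8) = 0.428^4 = 0.033556
The M+4 peak is largest (0.359609); scaling to 100 gives 29.77 : 89.10 : 100.00 : 49.88 : 9.33.

29.77 : 89.10 : 100.00 : 49.88 : 9.33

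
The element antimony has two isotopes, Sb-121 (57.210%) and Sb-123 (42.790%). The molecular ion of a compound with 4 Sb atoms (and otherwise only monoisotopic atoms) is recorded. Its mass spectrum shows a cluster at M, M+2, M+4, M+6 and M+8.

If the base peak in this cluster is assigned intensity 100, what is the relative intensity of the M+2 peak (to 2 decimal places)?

(0.57210 + 0.42790)^4 gives M 0.1071, M+2 0.3205, M+4 0.3596, M+6 0.1793, M+8 0.0335; the largest is M+4.
P(M+4) = C(4,2) × 0.57210^2 × 0.42790^2 = 6 × 0.32729841 × 0.18309841 = 0.359567 (base)
P(M+2) = C(4,1) × 0.57210^3 × 0.42790^1 = 4 × 0.18724742 × 0.4279 = 0.320493
Relative intensity = 0.320493 / 0.359567 × 100 = 89.13

89.13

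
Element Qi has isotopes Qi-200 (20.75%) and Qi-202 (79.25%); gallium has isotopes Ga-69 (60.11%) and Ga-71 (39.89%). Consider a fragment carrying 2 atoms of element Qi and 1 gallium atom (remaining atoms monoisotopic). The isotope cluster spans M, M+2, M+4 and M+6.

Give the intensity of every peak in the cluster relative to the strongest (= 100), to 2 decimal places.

Element Qi pattern (n=2): 0.04305625 : 0.3288875 : 0.62805625
Gallium pattern (n=1): 0.6011 : 0.3989
Convolve the two distributions (both contribute in 2-u steps):
  M: 0.04305625×0.6011 = 0.025881
  M+2: 0.04305625×0.3989 + 0.3288875×0.6011 = 0.214869
  M+4: 0.3288875×0.3989 + 0.62805625×0.6011 = 0.508718
  M+6: 0.62805625×0.3989 = 0.250532
Scale to base peak (0.508718) = 100: 5.09 : 42.24 : 100.00 : 49.25

5.09 : 42.24 : 100.00 : 49.25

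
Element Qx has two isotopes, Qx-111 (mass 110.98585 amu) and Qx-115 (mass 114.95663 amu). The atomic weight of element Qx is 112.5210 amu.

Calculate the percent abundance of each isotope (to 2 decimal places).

Qx-111: 61.34%, Qx-115: 38.66%

With x = fraction of Qx-111 (so Qx-115 is 1 − x):
110.98585·x + 114.95663·(1 − x) = 112.5210
(110.98585 − 114.95663)·x = 112.5210 − 114.95663
x = -2.43563 / -3.97078 = 0.61339 → 61.34% Qx-111, 38.66% Qx-115.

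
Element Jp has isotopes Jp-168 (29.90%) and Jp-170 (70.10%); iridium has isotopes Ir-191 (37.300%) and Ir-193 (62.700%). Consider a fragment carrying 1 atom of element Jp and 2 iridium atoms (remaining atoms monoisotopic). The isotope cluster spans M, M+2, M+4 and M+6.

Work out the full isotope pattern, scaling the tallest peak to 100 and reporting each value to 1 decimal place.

9.3 : 53.3 : 100.0 : 61.9

Element Jp pattern (n=1): 0.2990 : 0.7010
Iridium pattern (n=2): 0.139129 : 0.467742 : 0.393129
Convolve the two distributions (both contribute in 2-u steps):
  M: 0.2990×0.139129 = 0.041600
  M+2: 0.2990×0.467742 + 0.7010×0.139129 = 0.237384
  M+4: 0.2990×0.393129 + 0.7010×0.467742 = 0.445433
  M+6: 0.7010×0.393129 = 0.275583
Scale to base peak (0.445433) = 100: 9.3 : 53.3 : 100.0 : 61.9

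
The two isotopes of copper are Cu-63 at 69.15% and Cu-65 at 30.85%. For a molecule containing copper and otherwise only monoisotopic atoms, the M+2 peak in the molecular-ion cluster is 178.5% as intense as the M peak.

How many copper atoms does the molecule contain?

With n Cu atoms, P(M+2)/P(M) = C(n,1)·p^(n−1)q / p^n = n·q/p = n · 0.3085/0.6915.
n = 1.785 × 0.6915/0.3085 = 4.00 ≈ 4

4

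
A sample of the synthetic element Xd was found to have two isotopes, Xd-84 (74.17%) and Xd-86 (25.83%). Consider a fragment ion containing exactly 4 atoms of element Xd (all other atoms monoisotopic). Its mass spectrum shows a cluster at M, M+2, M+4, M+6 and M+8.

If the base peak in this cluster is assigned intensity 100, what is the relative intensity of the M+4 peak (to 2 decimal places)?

Binomial terms of (0.7417 + 0.2583)^4: M 0.3026, M+2 0.4216, M+4 0.2202, M+6 0.0511, M+8 0.0045 → M+2 is the base peak.
P(M+2) = C(4,1) × 0.7417^3 × 0.2583^1 = 4 × 0.40802318 × 0.2583 = 0.421570 (base)
P(M+4) = C(4,2) × 0.7417^2 × 0.2583^2 = 6 × 0.55011889 × 0.06671889 = 0.220220
Relative intensity = 0.220220 / 0.421570 × 100 = 52.24

52.24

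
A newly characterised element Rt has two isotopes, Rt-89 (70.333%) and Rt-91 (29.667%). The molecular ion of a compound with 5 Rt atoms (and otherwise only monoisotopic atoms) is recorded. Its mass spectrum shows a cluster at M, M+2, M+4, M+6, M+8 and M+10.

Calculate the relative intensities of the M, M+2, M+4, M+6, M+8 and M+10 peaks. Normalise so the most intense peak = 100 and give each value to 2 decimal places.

47.41 : 100.00 : 84.36 : 35.58 : 7.50 : 0.63

The 5 Rt atoms are independent, so intensities follow the terms of (0.70333 + 0.29667)^5.
P(M) = 0.70333^5 = 0.172106
P(M+2) = 5 × 0.70333^4 × 0.29667^1 = 0.362978
P(M+4) = 10 × 0.70333^3 × 0.29667^2 = 0.306214
P(M+6) = 10 × 0.70333^2 × 0.29667^3 = 0.129163
P(M+8) = 5 × 0.70333^1 × 0.29667^4 = 0.027241
P(M+10) = 0.29667^5 = 0.002298
The M+2 peak is largest (0.362978); scaling to 100 gives 47.41 : 100.00 : 84.36 : 35.58 : 7.50 : 0.63.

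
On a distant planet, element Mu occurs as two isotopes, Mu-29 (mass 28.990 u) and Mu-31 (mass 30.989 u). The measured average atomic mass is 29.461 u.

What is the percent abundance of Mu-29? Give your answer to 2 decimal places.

76.44%

Writing the weighted mean with unknown fraction x of Mu-29:
28.990·x + 30.989·(1 − x) = 29.461
(28.990 − 30.989)·x = 29.461 − 30.989
x = -1.528 / -1.999 = 0.76438 → 76.44% Mu-29, 23.56% Mu-31.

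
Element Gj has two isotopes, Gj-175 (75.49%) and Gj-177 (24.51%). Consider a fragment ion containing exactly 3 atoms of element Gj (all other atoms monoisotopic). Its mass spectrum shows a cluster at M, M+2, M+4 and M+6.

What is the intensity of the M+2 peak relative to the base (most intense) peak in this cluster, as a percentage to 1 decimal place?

97.4%

(0.7549 + 0.2451)^3 gives M 0.4302, M+2 0.4190, M+4 0.1360, M+6 0.0147; the largest is M.
P(M) = C(3,0) × 0.7549^3 × 0.2451^0 = 1 × 0.43019789 × 1.0000 = 0.430198 (base)
P(M+2) = C(3,1) × 0.7549^2 × 0.2451^1 = 3 × 0.56987401 × 0.2451 = 0.419028
Relative intensity = 0.419028 / 0.430198 × 100 = 97.4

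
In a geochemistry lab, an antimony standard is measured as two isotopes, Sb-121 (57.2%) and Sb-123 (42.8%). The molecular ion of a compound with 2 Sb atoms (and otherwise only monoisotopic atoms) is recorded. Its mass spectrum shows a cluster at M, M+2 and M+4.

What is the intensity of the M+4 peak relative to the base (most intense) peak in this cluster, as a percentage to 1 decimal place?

(0.572 + 0.428)^2 gives M 0.3272, M+2 0.4896, M+4 0.1832; the largest is M+2.
P(M+2) = C(2,1) × 0.572^1 × 0.428^1 = 2 × 0.5720 × 0.4280 = 0.489632 (base)
P(M+4) = C(2,2) × 0.572^0 × 0.428^2 = 1 × 1.0000 × 0.183184 = 0.183184
Relative intensity = 0.183184 / 0.489632 × 100 = 37.4

37.4%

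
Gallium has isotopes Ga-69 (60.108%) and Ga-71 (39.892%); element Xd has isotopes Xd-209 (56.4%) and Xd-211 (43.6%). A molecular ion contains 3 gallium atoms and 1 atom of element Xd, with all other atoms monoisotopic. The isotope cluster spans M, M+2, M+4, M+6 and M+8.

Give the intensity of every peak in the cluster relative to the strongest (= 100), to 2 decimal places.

34.96 : 96.63 : 100.00 : 45.93 : 7.90

Gallium pattern (n=3): 0.2171685 : 0.432386 : 0.2869625 : 0.063483
Element Xd pattern (n=1): 0.5640 : 0.4360
Convolve the two distributions (both contribute in 2-u steps):
  M: 0.2171685×0.5640 = 0.122483
  M+2: 0.2171685×0.4360 + 0.432386×0.5640 = 0.338551
  M+4: 0.432386×0.4360 + 0.2869625×0.5640 = 0.350367
  M+6: 0.2869625×0.4360 + 0.063483×0.5640 = 0.160920
  M+8: 0.063483×0.4360 = 0.027679
Scale to base peak (0.350367) = 100: 34.96 : 96.63 : 100.00 : 45.93 : 7.90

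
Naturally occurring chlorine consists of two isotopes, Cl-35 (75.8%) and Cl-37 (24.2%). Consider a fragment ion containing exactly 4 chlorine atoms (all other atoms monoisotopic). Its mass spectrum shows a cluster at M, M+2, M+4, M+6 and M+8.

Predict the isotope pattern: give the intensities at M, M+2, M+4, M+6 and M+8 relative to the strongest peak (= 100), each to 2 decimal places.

The 4 Cl atoms are independent, so intensities follow the terms of (0.758 + 0.242)^4.
P(M) = 0.758^4 = 0.330124
P(M+2) = 4 × 0.758^3 × 0.242^1 = 0.421583
P(M+4) = 6 × 0.758^2 × 0.242^2 = 0.201893
P(M+6) = 4 × 0.758^1 × 0.242^3 = 0.042971
P(M+8) = 0.242^4 = 0.003430
The M+2 peak is largest (0.421583); scaling to 100 gives 78.31 : 100.00 : 47.89 : 10.19 : 0.81.

78.31 : 100.00 : 47.89 : 10.19 : 0.81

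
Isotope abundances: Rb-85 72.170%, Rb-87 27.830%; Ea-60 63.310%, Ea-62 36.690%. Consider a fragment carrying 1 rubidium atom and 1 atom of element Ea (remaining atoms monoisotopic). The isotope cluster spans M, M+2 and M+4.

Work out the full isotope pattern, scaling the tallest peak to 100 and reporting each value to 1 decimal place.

Rubidium pattern (n=1): 0.7217 : 0.2783
Element Ea pattern (n=1): 0.6331 : 0.3669
Convolve the two distributions (both contribute in 2-u steps):
  M: 0.7217×0.6331 = 0.456908
  M+2: 0.7217×0.3669 + 0.2783×0.6331 = 0.440983
  M+4: 0.2783×0.3669 = 0.102108
Scale to base peak (0.456908) = 100: 100.0 : 96.5 : 22.3

100.0 : 96.5 : 22.3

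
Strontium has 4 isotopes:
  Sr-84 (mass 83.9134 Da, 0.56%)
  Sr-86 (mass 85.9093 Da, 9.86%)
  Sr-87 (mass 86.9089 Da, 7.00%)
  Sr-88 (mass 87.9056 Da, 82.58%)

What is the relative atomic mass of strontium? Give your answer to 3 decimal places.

87.617 Da

Weight each isotope mass by its fractional abundance: 0.0056 × 83.9134 + 0.0986 × 85.9093 + 0.0700 × 86.9089 + 0.8258 × 87.9056
= 0.46992 + 8.47066 + 6.08362 + 72.59244 = 87.61664 Da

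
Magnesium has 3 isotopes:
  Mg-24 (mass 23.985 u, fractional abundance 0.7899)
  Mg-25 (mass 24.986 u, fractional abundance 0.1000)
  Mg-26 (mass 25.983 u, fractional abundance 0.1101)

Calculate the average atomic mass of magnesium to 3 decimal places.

Weight each isotope mass by its fractional abundance: 0.7899 × 23.985 + 0.1000 × 24.986 + 0.1101 × 25.983
= 18.9458 + 2.4986 + 2.8607 = 24.3051 u

24.305 u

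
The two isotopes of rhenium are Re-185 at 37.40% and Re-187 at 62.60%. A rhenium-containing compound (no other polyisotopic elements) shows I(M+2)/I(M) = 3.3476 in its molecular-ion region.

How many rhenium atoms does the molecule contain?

With n Re atoms, P(M+2)/P(M) = C(n,1)·p^(n−1)q / p^n = n·q/p = n · 0.6260/0.3740.
n = 3.3476 × 0.3740/0.6260 = 2.00 ≈ 2

2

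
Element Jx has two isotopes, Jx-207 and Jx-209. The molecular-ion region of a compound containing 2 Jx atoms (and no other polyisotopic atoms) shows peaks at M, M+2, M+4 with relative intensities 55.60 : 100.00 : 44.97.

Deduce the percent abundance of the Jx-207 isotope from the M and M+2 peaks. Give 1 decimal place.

52.7%

Write p for the Jx-207 fraction. I(M+2)/I(M) = [C(2,1)·p^1·(1−p)] / p^2 = 2·(1−p)/p = 100.00/55.60 = 1.7986
(1−p)/p = 1.7986/2 = 0.8993  ⇒  p = 1/(1 + 0.8993) = 0.5265
Jx-207: 52.7%, Jx-209: 47.3%.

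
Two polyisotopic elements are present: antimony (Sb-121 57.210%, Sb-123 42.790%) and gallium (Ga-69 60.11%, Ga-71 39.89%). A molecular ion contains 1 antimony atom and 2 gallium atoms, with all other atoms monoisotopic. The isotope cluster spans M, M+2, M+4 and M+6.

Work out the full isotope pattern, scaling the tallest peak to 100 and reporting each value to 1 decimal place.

48.2 : 100.0 : 69.1 : 15.9

Antimony pattern (n=1): 0.5721 : 0.4279
Gallium pattern (n=2): 0.36132121 : 0.47955758 : 0.15912121
Convolve the two distributions (both contribute in 2-u steps):
  M: 0.5721×0.36132121 = 0.206712
  M+2: 0.5721×0.47955758 + 0.4279×0.36132121 = 0.428964
  M+4: 0.5721×0.15912121 + 0.4279×0.47955758 = 0.296236
  M+6: 0.4279×0.15912121 = 0.068088
Scale to base peak (0.428964) = 100: 48.2 : 100.0 : 69.1 : 15.9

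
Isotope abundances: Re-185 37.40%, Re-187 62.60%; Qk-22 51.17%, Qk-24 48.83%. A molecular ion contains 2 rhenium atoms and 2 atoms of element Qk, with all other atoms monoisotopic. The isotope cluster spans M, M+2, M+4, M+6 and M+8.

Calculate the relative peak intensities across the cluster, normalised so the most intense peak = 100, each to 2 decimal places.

Rhenium pattern (n=2): 0.139876 : 0.468248 : 0.391876
Element Qk pattern (n=2): 0.26183689 : 0.49972622 : 0.23843689
Convolve the two distributions (both contribute in 2-u steps):
  M: 0.139876×0.26183689 = 0.036625
  M+2: 0.139876×0.49972622 + 0.468248×0.26183689 = 0.192504
  M+4: 0.139876×0.23843689 + 0.468248×0.49972622 + 0.391876×0.26183689 = 0.369955
  M+6: 0.468248×0.23843689 + 0.391876×0.49972622 = 0.307478
  M+8: 0.391876×0.23843689 = 0.093438
Scale to base peak (0.369955) = 100: 9.90 : 52.03 : 100.00 : 83.11 : 25.26

9.90 : 52.03 : 100.00 : 83.11 : 25.26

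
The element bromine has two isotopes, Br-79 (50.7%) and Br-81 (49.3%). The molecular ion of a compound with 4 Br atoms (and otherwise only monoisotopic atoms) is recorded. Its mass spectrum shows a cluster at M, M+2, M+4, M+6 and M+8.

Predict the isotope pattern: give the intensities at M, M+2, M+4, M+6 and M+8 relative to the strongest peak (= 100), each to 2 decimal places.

Expanding (0.507 + 0.493)^4:
P(M) = 0.507^4 = 0.066074
P(M+2) = 4 × 0.507^3 × 0.493^1 = 0.256999
P(M+4) = 6 × 0.507^2 × 0.493^2 = 0.374853
P(M+6) = 4 × 0.507^1 × 0.493^3 = 0.243001
P(M+8) = 0.493^4 = 0.059073
The M+4 peak is largest (0.374853); scaling to 100 gives 17.63 : 68.56 : 100.00 : 64.83 : 15.76.

17.63 : 68.56 : 100.00 : 64.83 : 15.76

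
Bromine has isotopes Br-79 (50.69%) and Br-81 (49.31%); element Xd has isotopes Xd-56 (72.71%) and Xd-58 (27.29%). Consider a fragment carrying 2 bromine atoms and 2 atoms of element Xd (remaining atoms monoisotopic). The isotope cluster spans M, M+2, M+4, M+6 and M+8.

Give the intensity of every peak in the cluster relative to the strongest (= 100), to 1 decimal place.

Bromine pattern (n=2): 0.25694761 : 0.49990478 : 0.24314761
Element Xd pattern (n=2): 0.52867441 : 0.39685118 : 0.07447441
Convolve the two distributions (both contribute in 2-u steps):
  M: 0.25694761×0.52867441 = 0.135842
  M+2: 0.25694761×0.39685118 + 0.49990478×0.52867441 = 0.366257
  M+4: 0.25694761×0.07447441 + 0.49990478×0.39685118 + 0.24314761×0.52867441 = 0.346070
  M+6: 0.49990478×0.07447441 + 0.24314761×0.39685118 = 0.133724
  M+8: 0.24314761×0.07447441 = 0.018108
Scale to base peak (0.366257) = 100: 37.1 : 100.0 : 94.5 : 36.5 : 4.9

37.1 : 100.0 : 94.5 : 36.5 : 4.9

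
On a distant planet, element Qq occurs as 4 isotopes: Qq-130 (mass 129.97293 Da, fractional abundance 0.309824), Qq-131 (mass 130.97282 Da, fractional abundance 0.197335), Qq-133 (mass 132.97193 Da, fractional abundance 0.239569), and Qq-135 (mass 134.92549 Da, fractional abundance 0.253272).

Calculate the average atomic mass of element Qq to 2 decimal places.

Ar = Σ fᵢ·mᵢ = 0.309824 × 129.97293 + 0.197335 × 130.97282 + 0.239569 × 132.97193 + 0.253272 × 134.92549
= 40.268733 + 25.845521 + 31.855952 + 34.172849 = 132.143055 Da

132.14 Da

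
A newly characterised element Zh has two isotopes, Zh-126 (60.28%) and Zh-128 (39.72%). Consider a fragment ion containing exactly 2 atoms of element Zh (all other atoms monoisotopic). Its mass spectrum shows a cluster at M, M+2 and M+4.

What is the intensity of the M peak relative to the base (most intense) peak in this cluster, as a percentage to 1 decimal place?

75.9%

Binomial terms of (0.6028 + 0.3972)^2: M 0.3634, M+2 0.4789, M+4 0.1578 → M+2 is the base peak.
P(M+2) = C(2,1) × 0.6028^1 × 0.3972^1 = 2 × 0.6028 × 0.3972 = 0.478864 (base)
P(M) = C(2,0) × 0.6028^2 × 0.3972^0 = 1 × 0.36336784 × 1.0000 = 0.363368
Relative intensity = 0.363368 / 0.478864 × 100 = 75.9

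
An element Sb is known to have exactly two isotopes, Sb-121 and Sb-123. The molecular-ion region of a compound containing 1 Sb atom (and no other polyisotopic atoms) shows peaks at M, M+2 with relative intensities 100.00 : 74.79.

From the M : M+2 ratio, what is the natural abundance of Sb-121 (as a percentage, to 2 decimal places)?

57.21%

If p is the fraction of Sb that is Sb-121, then I(M+2)/I(M) = [C(1,1)·p^0·(1−p)] / p^1 = 1·(1−p)/p = 74.79/100.00 = 0.7479
(1−p)/p = 0.7479/1 = 0.7479  ⇒  p = 1/(1 + 0.7479) = 0.5721
Sb-121: 57.21%, Sb-123: 42.79%.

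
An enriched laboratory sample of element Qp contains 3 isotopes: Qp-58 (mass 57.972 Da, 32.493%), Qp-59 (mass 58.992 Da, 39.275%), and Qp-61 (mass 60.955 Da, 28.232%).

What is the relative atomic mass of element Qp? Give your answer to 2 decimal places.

59.21 Da

The abundance-weighted mean is 0.32493 × 57.972 + 0.39275 × 58.992 + 0.28232 × 60.955
= 18.8368 + 23.1691 + 17.2088 = 59.2147 Da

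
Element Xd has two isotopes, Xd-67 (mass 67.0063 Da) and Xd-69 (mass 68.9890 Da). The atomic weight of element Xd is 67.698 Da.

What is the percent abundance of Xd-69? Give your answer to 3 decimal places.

34.887%

Let x be the fractional abundance of Xd-67; then Xd-69 has abundance 1 − x.
67.0063·x + 68.9890·(1 − x) = 67.698
(67.0063 − 68.9890)·x = 67.698 − 68.9890
x = -1.2910 / -1.9827 = 0.65113 → 65.113% Xd-67, 34.887% Xd-69.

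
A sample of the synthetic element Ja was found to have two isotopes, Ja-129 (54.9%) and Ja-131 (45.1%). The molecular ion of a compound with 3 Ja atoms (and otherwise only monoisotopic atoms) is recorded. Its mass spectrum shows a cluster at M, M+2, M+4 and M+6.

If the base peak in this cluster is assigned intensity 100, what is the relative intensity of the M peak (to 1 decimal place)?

40.6

(0.549 + 0.451)^3 gives M 0.1655, M+2 0.4078, M+4 0.3350, M+6 0.0917; the largest is M+2.
P(M+2) = C(3,1) × 0.549^2 × 0.451^1 = 3 × 0.301401 × 0.4510 = 0.407796 (base)
P(M) = C(3,0) × 0.549^3 × 0.451^0 = 1 × 0.16546915 × 1.0000 = 0.165469
Relative intensity = 0.165469 / 0.407796 × 100 = 40.6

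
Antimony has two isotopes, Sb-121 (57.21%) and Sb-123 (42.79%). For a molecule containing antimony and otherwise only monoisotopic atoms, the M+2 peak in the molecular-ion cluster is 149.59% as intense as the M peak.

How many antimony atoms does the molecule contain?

With n Sb atoms, P(M+2)/P(M) = C(n,1)·p^(n−1)q / p^n = n·q/p = n · 0.4279/0.5721.
n = 1.4959 × 0.5721/0.4279 = 2.00 ≈ 2

2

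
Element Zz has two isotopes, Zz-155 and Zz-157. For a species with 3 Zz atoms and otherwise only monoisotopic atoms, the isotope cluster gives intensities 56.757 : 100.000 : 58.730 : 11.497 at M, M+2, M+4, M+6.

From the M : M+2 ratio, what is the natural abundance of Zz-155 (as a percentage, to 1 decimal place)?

If p is the fraction of Zz that is Zz-155, then I(M+2)/I(M) = [C(3,1)·p^2·(1−p)] / p^3 = 3·(1−p)/p = 100.000/56.757 = 1.7619
(1−p)/p = 1.7619/3 = 0.5873  ⇒  p = 1/(1 + 0.5873) = 0.6300
Zz-155: 63.0%, Zz-157: 37.0%.

63.0%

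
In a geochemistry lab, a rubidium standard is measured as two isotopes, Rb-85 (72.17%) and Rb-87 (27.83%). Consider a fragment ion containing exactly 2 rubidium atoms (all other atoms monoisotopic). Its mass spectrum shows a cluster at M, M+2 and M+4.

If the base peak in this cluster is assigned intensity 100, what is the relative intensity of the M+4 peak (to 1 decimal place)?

Binomial terms of (0.7217 + 0.2783)^2: M 0.5209, M+2 0.4017, M+4 0.0775 → M is the base peak.
P(M) = C(2,0) × 0.7217^2 × 0.2783^0 = 1 × 0.52085089 × 1.0000 = 0.520851 (base)
P(M+4) = C(2,2) × 0.7217^0 × 0.2783^2 = 1 × 1.0000 × 0.07745089 = 0.077451
Relative intensity = 0.077451 / 0.520851 × 100 = 14.9

14.9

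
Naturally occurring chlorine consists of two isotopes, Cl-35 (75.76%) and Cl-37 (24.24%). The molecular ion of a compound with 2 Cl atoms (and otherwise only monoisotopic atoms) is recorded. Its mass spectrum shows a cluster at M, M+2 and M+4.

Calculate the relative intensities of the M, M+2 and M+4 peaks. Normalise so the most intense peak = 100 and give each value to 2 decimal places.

100.00 : 63.99 : 10.24

Each Cl atom is independently Cl-35 (p = 0.7576) or Cl-37 (q = 0.2424); the cluster is the binomial expansion (p + q)^2.
P(M) = 0.7576^2 = 0.573958
P(M+2) = 2 × 0.7576^1 × 0.2424^1 = 0.367284
P(M+4) = 0.2424^2 = 0.058758
The M peak is largest (0.573958); scaling to 100 gives 100.00 : 63.99 : 10.24.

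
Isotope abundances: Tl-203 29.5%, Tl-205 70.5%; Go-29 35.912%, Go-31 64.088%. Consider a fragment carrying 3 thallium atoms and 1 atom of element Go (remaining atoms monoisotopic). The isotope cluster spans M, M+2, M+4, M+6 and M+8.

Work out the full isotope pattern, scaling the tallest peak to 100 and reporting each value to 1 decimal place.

2.3 : 20.2 : 67.7 : 100.0 : 55.1

Thallium pattern (n=3): 0.02567237 : 0.18405787 : 0.43986713 : 0.35040263
Element Go pattern (n=1): 0.35912 : 0.64088
Convolve the two distributions (both contribute in 2-u steps):
  M: 0.02567237×0.35912 = 0.009219
  M+2: 0.02567237×0.64088 + 0.18405787×0.35912 = 0.082552
  M+4: 0.18405787×0.64088 + 0.43986713×0.35912 = 0.275924
  M+6: 0.43986713×0.64088 + 0.35040263×0.35912 = 0.407739
  M+8: 0.35040263×0.64088 = 0.224566
Scale to base peak (0.407739) = 100: 2.3 : 20.2 : 67.7 : 100.0 : 55.1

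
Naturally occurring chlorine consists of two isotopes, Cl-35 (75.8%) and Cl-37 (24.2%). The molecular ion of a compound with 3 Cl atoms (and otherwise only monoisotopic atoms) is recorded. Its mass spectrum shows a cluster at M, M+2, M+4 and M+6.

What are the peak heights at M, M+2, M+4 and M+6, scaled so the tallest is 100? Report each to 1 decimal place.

Expanding (0.758 + 0.242)^3:
P(M) = 0.758^3 = 0.435520
P(M+2) = 3 × 0.758^2 × 0.242^1 = 0.417133
P(M+4) = 3 × 0.758^1 × 0.242^2 = 0.133175
P(M+6) = 0.242^3 = 0.014172
The M peak is largest (0.435520); scaling to 100 gives 100.0 : 95.8 : 30.6 : 3.3.

100.0 : 95.8 : 30.6 : 3.3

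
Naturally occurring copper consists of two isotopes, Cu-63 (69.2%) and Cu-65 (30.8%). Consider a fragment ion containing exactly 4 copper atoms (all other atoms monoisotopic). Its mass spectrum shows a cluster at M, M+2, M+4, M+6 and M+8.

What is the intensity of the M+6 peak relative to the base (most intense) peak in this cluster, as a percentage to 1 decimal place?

19.8%

(0.692 + 0.308)^4 gives M 0.2293, M+2 0.4083, M+4 0.2726, M+6 0.0809, M+8 0.0090; the largest is M+2.
P(M+2) = C(4,1) × 0.692^3 × 0.308^1 = 4 × 0.33137389 × 0.3080 = 0.408253 (base)
P(M+6) = C(4,3) × 0.692^1 × 0.308^3 = 4 × 0.6920 × 0.02921811 = 0.080876
Relative intensity = 0.080876 / 0.408253 × 100 = 19.8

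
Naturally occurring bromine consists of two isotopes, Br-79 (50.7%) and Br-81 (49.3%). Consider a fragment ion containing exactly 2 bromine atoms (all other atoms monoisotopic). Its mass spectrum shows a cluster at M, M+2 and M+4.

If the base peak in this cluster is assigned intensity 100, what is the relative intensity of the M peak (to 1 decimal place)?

51.4

Binomial terms of (0.507 + 0.493)^2: M 0.2570, M+2 0.4999, M+4 0.2430 → M+2 is the base peak.
P(M+2) = C(2,1) × 0.507^1 × 0.493^1 = 2 × 0.5070 × 0.4930 = 0.499902 (base)
P(M) = C(2,0) × 0.507^2 × 0.493^0 = 1 × 0.257049 × 1.0000 = 0.257049
Relative intensity = 0.257049 / 0.499902 × 100 = 51.4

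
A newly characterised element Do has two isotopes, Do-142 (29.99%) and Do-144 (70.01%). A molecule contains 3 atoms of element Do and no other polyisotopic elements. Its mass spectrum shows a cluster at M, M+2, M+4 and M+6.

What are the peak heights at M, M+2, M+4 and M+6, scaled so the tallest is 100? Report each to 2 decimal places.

6.12 : 42.84 : 100.00 : 77.81

The 3 Do atoms are independent, so intensities follow the terms of (0.2999 + 0.7001)^3.
P(M) = 0.2999^3 = 0.026973
P(M+2) = 3 × 0.2999^2 × 0.7001^1 = 0.188901
P(M+4) = 3 × 0.2999^1 × 0.7001^2 = 0.440979
P(M+6) = 0.7001^3 = 0.343147
The M+4 peak is largest (0.440979); scaling to 100 gives 6.12 : 42.84 : 100.00 : 77.81.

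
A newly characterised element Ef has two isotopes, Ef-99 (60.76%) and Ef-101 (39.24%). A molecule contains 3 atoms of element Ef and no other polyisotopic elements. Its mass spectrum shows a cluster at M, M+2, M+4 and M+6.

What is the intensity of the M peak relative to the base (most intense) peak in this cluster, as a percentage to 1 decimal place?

51.6%

Term probabilities: M 0.2243, M+2 0.4346, M+4 0.2807, M+6 0.0604. Base peak = M+2.
P(M+2) = C(3,1) × 0.6076^2 × 0.3924^1 = 3 × 0.36917776 × 0.3924 = 0.434596 (base)
P(M) = C(3,0) × 0.6076^3 × 0.3924^0 = 1 × 0.22431241 × 1.0000 = 0.224312
Relative intensity = 0.224312 / 0.434596 × 100 = 51.6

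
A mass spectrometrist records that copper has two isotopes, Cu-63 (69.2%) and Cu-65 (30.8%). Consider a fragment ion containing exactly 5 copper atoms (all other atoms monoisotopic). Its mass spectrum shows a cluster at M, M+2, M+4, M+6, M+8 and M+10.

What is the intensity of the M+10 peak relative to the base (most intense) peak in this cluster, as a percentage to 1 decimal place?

Term probabilities: M 0.1587, M+2 0.3531, M+4 0.3144, M+6 0.1399, M+8 0.0311, M+10 0.0028. Base peak = M+2.
P(M+2) = C(5,1) × 0.692^4 × 0.308^1 = 5 × 0.22931073 × 0.3080 = 0.353139 (base)
P(M+10) = C(5,5) × 0.692^0 × 0.308^5 = 1 × 1.0000 × 0.00277175 = 0.002772
Relative intensity = 0.002772 / 0.353139 × 100 = 0.8

0.8%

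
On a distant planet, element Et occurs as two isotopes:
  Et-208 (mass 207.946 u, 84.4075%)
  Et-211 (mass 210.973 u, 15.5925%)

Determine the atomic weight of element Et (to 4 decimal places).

208.4180 u

The abundance-weighted mean is 0.844075 × 207.946 + 0.155925 × 210.973
= 175.52202 + 32.89597 = 208.41799 u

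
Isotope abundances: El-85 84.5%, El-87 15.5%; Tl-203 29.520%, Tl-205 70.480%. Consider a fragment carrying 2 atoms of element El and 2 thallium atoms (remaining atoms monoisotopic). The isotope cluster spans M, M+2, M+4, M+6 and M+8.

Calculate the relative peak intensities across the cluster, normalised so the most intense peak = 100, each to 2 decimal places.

13.36 : 68.69 : 100.00 : 30.08 : 2.56

Element El pattern (n=2): 0.714025 : 0.26195 : 0.024025
Thallium pattern (n=2): 0.08714304 : 0.41611392 : 0.49674304
Convolve the two distributions (both contribute in 2-u steps):
  M: 0.714025×0.08714304 = 0.062222
  M+2: 0.714025×0.41611392 + 0.26195×0.08714304 = 0.319943
  M+4: 0.714025×0.49674304 + 0.26195×0.41611392 + 0.024025×0.08714304 = 0.465782
  M+6: 0.26195×0.49674304 + 0.024025×0.41611392 = 0.140119
  M+8: 0.024025×0.49674304 = 0.011934
Scale to base peak (0.465782) = 100: 13.36 : 68.69 : 100.00 : 30.08 : 2.56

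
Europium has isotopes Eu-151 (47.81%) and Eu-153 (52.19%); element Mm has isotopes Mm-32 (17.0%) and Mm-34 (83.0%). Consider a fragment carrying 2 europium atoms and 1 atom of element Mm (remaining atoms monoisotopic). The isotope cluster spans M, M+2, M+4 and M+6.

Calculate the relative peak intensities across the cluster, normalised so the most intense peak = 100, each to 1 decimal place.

Europium pattern (n=2): 0.22857961 : 0.49904078 : 0.27237961
Element Mm pattern (n=1): 0.1700 : 0.8300
Convolve the two distributions (both contribute in 2-u steps):
  M: 0.22857961×0.1700 = 0.038859
  M+2: 0.22857961×0.8300 + 0.49904078×0.1700 = 0.274558
  M+4: 0.49904078×0.8300 + 0.27237961×0.1700 = 0.460508
  M+6: 0.27237961×0.8300 = 0.226075
Scale to base peak (0.460508) = 100: 8.4 : 59.6 : 100.0 : 49.1

8.4 : 59.6 : 100.0 : 49.1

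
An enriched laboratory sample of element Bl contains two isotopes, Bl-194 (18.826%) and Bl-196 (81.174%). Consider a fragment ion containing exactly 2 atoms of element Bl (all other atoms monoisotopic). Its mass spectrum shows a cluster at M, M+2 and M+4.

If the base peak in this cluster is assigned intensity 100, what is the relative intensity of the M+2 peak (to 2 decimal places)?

46.38

Binomial terms of (0.18826 + 0.81174)^2: M 0.0354, M+2 0.3056, M+4 0.6589 → M+4 is the base peak.
P(M+4) = C(2,2) × 0.18826^0 × 0.81174^2 = 1 × 1.0000 × 0.65892183 = 0.658922 (base)
P(M+2) = C(2,1) × 0.18826^1 × 0.81174^1 = 2 × 0.18826 × 0.81174 = 0.305636
Relative intensity = 0.305636 / 0.658922 × 100 = 46.38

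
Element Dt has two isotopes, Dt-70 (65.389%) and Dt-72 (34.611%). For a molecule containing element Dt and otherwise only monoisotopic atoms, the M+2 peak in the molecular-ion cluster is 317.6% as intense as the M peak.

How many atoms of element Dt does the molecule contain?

For n independent Dt atoms, I(M+2)/I(M) = n · (abundance Dt-72) / (abundance Dt-70) = n · 0.34611/0.65389.
n = 3.176 × 0.65389/0.34611 = 6.00 ≈ 6

6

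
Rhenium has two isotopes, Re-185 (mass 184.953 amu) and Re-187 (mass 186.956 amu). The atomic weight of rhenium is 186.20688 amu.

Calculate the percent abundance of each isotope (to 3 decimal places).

Let x be the fractional abundance of Re-185; then Re-187 has abundance 1 − x.
184.953·x + 186.956·(1 − x) = 186.20688
(184.953 − 186.956)·x = 186.20688 − 186.956
x = -0.74912 / -2.003 = 0.37400 → 37.400% Re-185, 62.600% Re-187.

Re-185: 37.400%, Re-187: 62.600%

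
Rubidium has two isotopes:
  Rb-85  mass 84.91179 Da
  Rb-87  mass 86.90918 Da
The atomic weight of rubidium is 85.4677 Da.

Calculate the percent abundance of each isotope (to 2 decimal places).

Rb-85: 72.17%, Rb-87: 27.83%

Writing the weighted mean with unknown fraction x of Rb-85:
84.91179·x + 86.90918·(1 − x) = 85.4677
(84.91179 − 86.90918)·x = 85.4677 − 86.90918
x = -1.44148 / -1.99739 = 0.72168 → 72.17% Rb-85, 27.83% Rb-87.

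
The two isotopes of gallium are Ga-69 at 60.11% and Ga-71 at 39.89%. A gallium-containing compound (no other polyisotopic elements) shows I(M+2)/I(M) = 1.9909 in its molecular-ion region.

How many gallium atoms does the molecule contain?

3

For n independent Ga atoms, I(M+2)/I(M) = n · (abundance Ga-71) / (abundance Ga-69) = n · 0.3989/0.6011.
n = 1.9909 × 0.6011/0.3989 = 3.00 ≈ 3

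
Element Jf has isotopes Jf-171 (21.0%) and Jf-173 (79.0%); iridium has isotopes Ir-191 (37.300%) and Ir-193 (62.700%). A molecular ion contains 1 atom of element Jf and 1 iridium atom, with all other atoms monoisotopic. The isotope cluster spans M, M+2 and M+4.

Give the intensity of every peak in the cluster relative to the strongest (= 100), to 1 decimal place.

15.8 : 86.1 : 100.0

Element Jf pattern (n=1): 0.2100 : 0.7900
Iridium pattern (n=1): 0.3730 : 0.6270
Convolve the two distributions (both contribute in 2-u steps):
  M: 0.2100×0.3730 = 0.078330
  M+2: 0.2100×0.6270 + 0.7900×0.3730 = 0.426340
  M+4: 0.7900×0.6270 = 0.495330
Scale to base peak (0.495330) = 100: 15.8 : 86.1 : 100.0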